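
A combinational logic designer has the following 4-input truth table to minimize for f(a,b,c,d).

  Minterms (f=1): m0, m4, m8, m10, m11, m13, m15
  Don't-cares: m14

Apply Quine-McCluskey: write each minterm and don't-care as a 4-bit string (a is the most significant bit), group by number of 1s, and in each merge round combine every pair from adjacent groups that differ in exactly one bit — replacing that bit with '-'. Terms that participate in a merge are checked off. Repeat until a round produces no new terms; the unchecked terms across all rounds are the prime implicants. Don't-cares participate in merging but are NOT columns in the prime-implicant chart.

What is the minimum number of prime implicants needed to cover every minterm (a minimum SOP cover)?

size-2^0 implicants → 0000(✓)  0100(✓)  1000(✓)  1010(✓)  1011(✓)  1101(✓)  1110(✓)  1111(✓)
size-2^1 implicants → -000  0-00  1-10(✓)  1-11(✓)  10-0  101-(✓)  11-1  111-(✓)
size-2^2 implicants → 1-1-
Unchecked terms (primes): -000, 0-00, 1-1-, 10-0, 11-1
Minterm coverage:
  m0 ⊆ -000,0-00
  m4 ⊆ 0-00 [E]
  m8 ⊆ -000,10-0
  m10 ⊆ 1-1-,10-0
  m11 ⊆ 1-1- [E]
  m13 ⊆ 11-1 [E]
  m15 ⊆ 1-1-,11-1
E = {0-00, 1-1-, 11-1}
Petrick residual → -000
Cover = b'c'd' + a'c'd' + ac + abd  |cover|=4

4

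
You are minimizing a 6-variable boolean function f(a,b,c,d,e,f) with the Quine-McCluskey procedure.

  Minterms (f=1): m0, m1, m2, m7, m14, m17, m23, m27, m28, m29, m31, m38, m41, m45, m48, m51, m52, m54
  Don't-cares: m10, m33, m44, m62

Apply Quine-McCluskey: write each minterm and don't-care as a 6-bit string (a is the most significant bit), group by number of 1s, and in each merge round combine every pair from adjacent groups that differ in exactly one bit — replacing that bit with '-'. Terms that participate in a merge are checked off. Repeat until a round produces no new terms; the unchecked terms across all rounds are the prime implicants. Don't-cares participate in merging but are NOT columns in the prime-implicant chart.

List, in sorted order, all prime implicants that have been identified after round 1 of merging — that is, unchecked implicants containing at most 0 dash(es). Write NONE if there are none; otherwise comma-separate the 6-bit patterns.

110011

size-2^0 implicants → 000000(✓)  000001(✓)  000010(✓)  000111(✓)  001010(✓)  001110(✓)  010001(✓)  010111(✓)  011011(✓)  011100(✓)  011101(✓)  011111(✓)  100001(✓)  100110(✓)  101001(✓)  101100(✓)  101101(✓)  110000(✓)  110011  110100(✓)  110110(✓)  111110(✓)
size-2^1 implicants → -00001  0-0001  0-0111  00-010  0000-0  00000-  001-10  01-111  011-11  0111-1  01110-  1-0110  10-001  101-01  10110-  11-110  110-00  1101-0
Unchecked terms (primes): -00001, 0-0001, 0-0111, 00-010, 0000-0, 00000-, 001-10, 01-111, 011-11, 0111-1, 01110-, 1-0110, 10-001, 101-01, 10110-, 11-110, 110-00, 110011, 1101-0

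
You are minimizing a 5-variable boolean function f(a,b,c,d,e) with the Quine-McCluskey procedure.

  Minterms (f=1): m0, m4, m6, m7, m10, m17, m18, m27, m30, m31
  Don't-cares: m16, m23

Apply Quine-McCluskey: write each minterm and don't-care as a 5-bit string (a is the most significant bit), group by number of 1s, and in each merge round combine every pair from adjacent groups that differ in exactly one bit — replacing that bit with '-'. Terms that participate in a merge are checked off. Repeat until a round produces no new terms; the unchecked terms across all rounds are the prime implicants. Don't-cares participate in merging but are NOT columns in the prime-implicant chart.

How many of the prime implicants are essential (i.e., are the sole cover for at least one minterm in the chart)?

5

Round 0: 00000✓ 00100✓ 00110✓ 00111✓ 01010 10000✓ 10001✓ 10010✓ 10111✓ 11011✓ 11110✓ 11111✓
Round 1: -0000 -0111 00-00 001-0 0011- 1-111 100-0 1000- 11-11 1111-
PIs = {-0000, -0111, 00-00, 001-0, 0011-, 01010, 1-111, 100-0, 1000-, 11-11, 1111-}
Coverage chart:
  m0: -0000,00-00
  m4: 00-00,001-0
  m6: 001-0,0011-
  m7: -0111,0011-
  m10: 01010 ←essential
  m17: 1000- ←essential
  m18: 100-0 ←essential
  m27: 11-11 ←essential
  m30: 1111- ←essential
  m31: 1-111,11-11,1111-
Essential: 01010, 100-0, 1000-, 11-11, 1111-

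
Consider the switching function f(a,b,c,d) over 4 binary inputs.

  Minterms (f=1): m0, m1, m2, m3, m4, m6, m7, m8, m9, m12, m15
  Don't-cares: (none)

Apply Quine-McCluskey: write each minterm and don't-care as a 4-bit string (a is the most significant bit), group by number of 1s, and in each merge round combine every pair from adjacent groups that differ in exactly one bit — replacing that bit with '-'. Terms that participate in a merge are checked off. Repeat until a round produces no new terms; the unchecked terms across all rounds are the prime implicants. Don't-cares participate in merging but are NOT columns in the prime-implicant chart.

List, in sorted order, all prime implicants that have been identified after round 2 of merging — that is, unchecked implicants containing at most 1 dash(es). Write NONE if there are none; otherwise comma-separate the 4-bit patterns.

size-2^0 implicants → 0000(✓)  0001(✓)  0010(✓)  0011(✓)  0100(✓)  0110(✓)  0111(✓)  1000(✓)  1001(✓)  1100(✓)  1111(✓)
size-2^1 implicants → -000(✓)  -001(✓)  -100(✓)  -111  0-00(✓)  0-10(✓)  0-11(✓)  00-0(✓)  00-1(✓)  000-(✓)  001-(✓)  01-0(✓)  011-(✓)  1-00(✓)  100-(✓)
size-2^2 implicants → --00  -00-  0--0  0-1-  00--
Unchecked terms (primes): --00, -00-, -111, 0--0, 0-1-, 00--

-111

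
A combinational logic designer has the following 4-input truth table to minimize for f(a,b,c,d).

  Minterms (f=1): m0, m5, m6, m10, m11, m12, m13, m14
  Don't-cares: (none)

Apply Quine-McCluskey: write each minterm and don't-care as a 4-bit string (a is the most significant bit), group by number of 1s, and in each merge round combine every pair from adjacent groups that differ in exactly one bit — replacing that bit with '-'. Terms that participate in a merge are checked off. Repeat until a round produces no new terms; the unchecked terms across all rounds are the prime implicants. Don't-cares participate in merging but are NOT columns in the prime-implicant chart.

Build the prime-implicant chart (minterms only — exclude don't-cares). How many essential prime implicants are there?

Round 0: 0000 0101✓ 0110✓ 1010✓ 1011✓ 1100✓ 1101✓ 1110✓
Round 1: -101 -110 1-10 101- 11-0 110-
PIs = {-101, -110, 0000, 1-10, 101-, 11-0, 110-}
Coverage chart:
  m0: 0000 ←essential
  m5: -101 ←essential
  m6: -110 ←essential
  m10: 1-10,101-
  m11: 101- ←essential
  m12: 11-0,110-
  m13: -101,110-
  m14: -110,1-10,11-0
Essential: -101, -110, 0000, 101-

4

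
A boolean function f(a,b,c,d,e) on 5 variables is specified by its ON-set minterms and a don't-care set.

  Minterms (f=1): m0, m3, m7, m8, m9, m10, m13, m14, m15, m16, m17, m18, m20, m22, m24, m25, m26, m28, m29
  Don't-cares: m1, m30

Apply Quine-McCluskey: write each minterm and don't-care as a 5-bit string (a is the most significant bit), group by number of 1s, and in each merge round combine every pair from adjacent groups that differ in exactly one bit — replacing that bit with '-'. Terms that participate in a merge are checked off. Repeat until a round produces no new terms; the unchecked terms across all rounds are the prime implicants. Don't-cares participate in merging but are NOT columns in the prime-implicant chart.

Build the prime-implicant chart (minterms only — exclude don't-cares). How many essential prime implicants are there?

size-2^0 implicants → 00000(✓)  00001(✓)  00011(✓)  00111(✓)  01000(✓)  01001(✓)  01010(✓)  01101(✓)  01110(✓)  01111(✓)  10000(✓)  10001(✓)  10010(✓)  10100(✓)  10110(✓)  11000(✓)  11001(✓)  11010(✓)  11100(✓)  11101(✓)  11110(✓)
size-2^1 implicants → -0000(✓)  -0001(✓)  -1000(✓)  -1001(✓)  -1010(✓)  -1101(✓)  -1110(✓)  0-000(✓)  0-001(✓)  0-111  00-11  000-1  0000-(✓)  01-01(✓)  01-10(✓)  010-0(✓)  0100-(✓)  011-1  0111-  1-000(✓)  1-001(✓)  1-010(✓)  1-100(✓)  1-110(✓)  10-00(✓)  10-10(✓)  100-0(✓)  1000-(✓)  101-0(✓)  11-00(✓)  11-01(✓)  11-10(✓)  110-0(✓)  1100-(✓)  111-0(✓)  1110-(✓)
size-2^2 implicants → --000(✓)  --001(✓)  -000-(✓)  -1-01  -1-10  -10-0  -100-(✓)  0-00-(✓)  1--00(✓)  1--10(✓)  1-0-0(✓)  1-00-(✓)  1-1-0(✓)  10--0(✓)  11--0(✓)  11-0-
size-2^3 implicants → --00-  1---0
Unchecked terms (primes): --00-, -1-01, -1-10, -10-0, 0-111, 00-11, 000-1, 011-1, 0111-, 1---0, 11-0-
Minterm coverage:
  m0 ⊆ --00- [E]
  m3 ⊆ 00-11,000-1
  m7 ⊆ 0-111,00-11
  m8 ⊆ --00-,-10-0
  m9 ⊆ --00-,-1-01
  m10 ⊆ -1-10,-10-0
  m13 ⊆ -1-01,011-1
  m14 ⊆ -1-10,0111-
  m15 ⊆ 0-111,011-1,0111-
  m16 ⊆ --00-,1---0
  m17 ⊆ --00- [E]
  m18 ⊆ 1---0 [E]
  m20 ⊆ 1---0 [E]
  m22 ⊆ 1---0 [E]
  m24 ⊆ --00-,-10-0,1---0,11-0-
  m25 ⊆ --00-,-1-01,11-0-
  m26 ⊆ -1-10,-10-0,1---0
  m28 ⊆ 1---0,11-0-
  m29 ⊆ -1-01,11-0-
E = {--00-, 1---0}

2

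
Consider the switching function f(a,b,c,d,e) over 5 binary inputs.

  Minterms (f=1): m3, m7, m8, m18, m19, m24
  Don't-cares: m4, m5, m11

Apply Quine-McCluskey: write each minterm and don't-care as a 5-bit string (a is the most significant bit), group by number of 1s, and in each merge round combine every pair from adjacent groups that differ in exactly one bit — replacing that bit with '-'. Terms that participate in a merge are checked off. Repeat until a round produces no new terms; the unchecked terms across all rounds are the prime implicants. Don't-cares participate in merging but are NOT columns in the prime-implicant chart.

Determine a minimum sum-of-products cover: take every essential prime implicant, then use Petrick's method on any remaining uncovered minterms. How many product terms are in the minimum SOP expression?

size-2^0 implicants → 00011(✓)  00100(✓)  00101(✓)  00111(✓)  01000(✓)  01011(✓)  10010(✓)  10011(✓)  11000(✓)
size-2^1 implicants → -0011  -1000  0-011  00-11  001-1  0010-  1001-
Unchecked terms (primes): -0011, -1000, 0-011, 00-11, 001-1, 0010-, 1001-
Minterm coverage:
  m3 ⊆ -0011,0-011,00-11
  m7 ⊆ 00-11,001-1
  m8 ⊆ -1000 [E]
  m18 ⊆ 1001- [E]
  m19 ⊆ -0011,1001-
  m24 ⊆ -1000 [E]
E = {-1000, 1001-}
Petrick residual → 00-11
Cover = bc'd'e' + a'b'de + ab'c'd  |cover|=3

3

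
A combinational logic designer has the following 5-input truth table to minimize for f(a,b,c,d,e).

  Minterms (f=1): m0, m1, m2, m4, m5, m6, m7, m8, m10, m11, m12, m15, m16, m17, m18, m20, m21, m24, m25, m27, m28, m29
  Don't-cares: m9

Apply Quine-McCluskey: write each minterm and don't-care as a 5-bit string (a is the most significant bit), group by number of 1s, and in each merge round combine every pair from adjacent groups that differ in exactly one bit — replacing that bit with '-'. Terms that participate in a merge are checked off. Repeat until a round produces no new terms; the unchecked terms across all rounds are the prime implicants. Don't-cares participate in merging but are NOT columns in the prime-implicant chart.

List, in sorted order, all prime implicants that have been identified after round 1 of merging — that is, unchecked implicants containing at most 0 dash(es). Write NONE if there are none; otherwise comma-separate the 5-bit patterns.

size-2^0 implicants → 00000(✓)  00001(✓)  00010(✓)  00100(✓)  00101(✓)  00110(✓)  00111(✓)  01000(✓)  01001(✓)  01010(✓)  01011(✓)  01100(✓)  01111(✓)  10000(✓)  10001(✓)  10010(✓)  10100(✓)  10101(✓)  11000(✓)  11001(✓)  11011(✓)  11100(✓)  11101(✓)
size-2^1 implicants → -0000(✓)  -0001(✓)  -0010(✓)  -0100(✓)  -0101(✓)  -1000(✓)  -1001(✓)  -1011(✓)  -1100(✓)  0-000(✓)  0-001(✓)  0-010(✓)  0-100(✓)  0-111  00-00(✓)  00-01(✓)  00-10(✓)  000-0(✓)  0000-(✓)  001-0(✓)  001-1(✓)  0010-(✓)  0011-(✓)  01-00(✓)  01-11  010-0(✓)  010-1(✓)  0100-(✓)  0101-(✓)  1-000(✓)  1-001(✓)  1-100(✓)  1-101(✓)  10-00(✓)  10-01(✓)  100-0(✓)  1000-(✓)  1010-(✓)  11-00(✓)  11-01(✓)  110-1(✓)  1100-(✓)  1110-(✓)
size-2^2 implicants → --000(✓)  --001(✓)  --100(✓)  -0-00(✓)  -0-01(✓)  -00-0  -000-(✓)  -010-(✓)  -1-00(✓)  -10-1  -100-(✓)  0--00(✓)  0-0-0  0-00-(✓)  00--0  00-0-(✓)  001--  010--  1--00(✓)  1--01(✓)  1-00-(✓)  1-10-(✓)  10-0-(✓)  11-0-(✓)
size-2^3 implicants → ---00  --00-  -0-0-  1--0-
Unchecked terms (primes): ---00, --00-, -0-0-, -00-0, -10-1, 0-0-0, 0-111, 00--0, 001--, 01-11, 010--, 1--0-

NONE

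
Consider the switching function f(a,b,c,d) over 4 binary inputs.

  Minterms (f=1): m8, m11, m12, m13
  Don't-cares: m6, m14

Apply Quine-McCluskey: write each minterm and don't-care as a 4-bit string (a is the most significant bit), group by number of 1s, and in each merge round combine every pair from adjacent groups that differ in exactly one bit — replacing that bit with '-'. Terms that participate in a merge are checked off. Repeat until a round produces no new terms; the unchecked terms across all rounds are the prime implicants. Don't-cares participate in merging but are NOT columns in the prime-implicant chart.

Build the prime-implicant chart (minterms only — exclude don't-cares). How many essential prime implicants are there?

3

Round 0: 0110✓ 1000✓ 1011 1100✓ 1101✓ 1110✓
Round 1: -110 1-00 11-0 110-
PIs = {-110, 1-00, 1011, 11-0, 110-}
Coverage chart:
  m8: 1-00 ←essential
  m11: 1011 ←essential
  m12: 1-00,11-0,110-
  m13: 110- ←essential
Essential: 1-00, 1011, 110-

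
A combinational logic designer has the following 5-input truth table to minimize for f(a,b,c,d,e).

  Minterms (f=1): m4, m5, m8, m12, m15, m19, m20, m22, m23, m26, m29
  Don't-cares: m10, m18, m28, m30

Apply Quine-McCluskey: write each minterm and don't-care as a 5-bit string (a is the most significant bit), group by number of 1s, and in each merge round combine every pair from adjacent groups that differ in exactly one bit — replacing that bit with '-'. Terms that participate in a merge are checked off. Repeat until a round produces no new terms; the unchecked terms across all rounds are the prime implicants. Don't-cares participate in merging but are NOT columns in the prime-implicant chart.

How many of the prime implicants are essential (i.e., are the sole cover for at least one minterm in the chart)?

4

Round 0: 00100✓ 00101✓ 01000✓ 01010✓ 01100✓ 01111 10010✓ 10011✓ 10100✓ 10110✓ 10111✓ 11010✓ 11100✓ 11101✓ 11110✓
Round 1: -0100✓ -1010 -1100✓ 0-100✓ 0010- 01-00 010-0 1-010✓ 1-100✓ 1-110✓ 10-10✓ 10-11✓ 1001-✓ 101-0✓ 1011-✓ 11-10✓ 111-0✓ 1110-
Round 2: --100 1--10 1-1-0 10-1-
PIs = {--100, -1010, 0010-, 01-00, 010-0, 01111, 1--10, 1-1-0, 10-1-, 1110-}
Coverage chart:
  m4: --100,0010-
  m5: 0010- ←essential
  m8: 01-00,010-0
  m12: --100,01-00
  m15: 01111 ←essential
  m19: 10-1- ←essential
  m20: --100,1-1-0
  m22: 1--10,1-1-0,10-1-
  m23: 10-1- ←essential
  m26: -1010,1--10
  m29: 1110- ←essential
Essential: 0010-, 01111, 10-1-, 1110-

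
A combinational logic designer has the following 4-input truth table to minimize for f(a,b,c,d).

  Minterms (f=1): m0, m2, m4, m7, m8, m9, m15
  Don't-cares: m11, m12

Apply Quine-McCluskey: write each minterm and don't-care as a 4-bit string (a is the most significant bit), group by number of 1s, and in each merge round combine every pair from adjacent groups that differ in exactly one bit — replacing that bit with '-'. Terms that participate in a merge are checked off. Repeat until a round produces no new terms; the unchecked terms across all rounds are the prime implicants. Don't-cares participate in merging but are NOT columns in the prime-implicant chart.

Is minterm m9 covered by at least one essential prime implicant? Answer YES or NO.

[col 0] 0000*, 0010*, 0100*, 0111*, 1000*, 1001*, 1011*, 1100*, 1111*
[col 1] -000*, -100*, -111, 0-00*, 00-0, 1-00*, 1-11, 10-1, 100-
[col 2] --00
Prime implicants: --00, -111, 00-0, 1-11, 10-1, 100-
PI chart (minterm → PIs covering it):
  0 | --00,00-0
  2 | 00-0  (sole → essential)
  4 | --00  (sole → essential)
  7 | -111  (sole → essential)
  8 | --00,100-
  9 | 10-1,100-
  15 | -111,1-11
Essential prime implicants: --00, -111, 00-0

NO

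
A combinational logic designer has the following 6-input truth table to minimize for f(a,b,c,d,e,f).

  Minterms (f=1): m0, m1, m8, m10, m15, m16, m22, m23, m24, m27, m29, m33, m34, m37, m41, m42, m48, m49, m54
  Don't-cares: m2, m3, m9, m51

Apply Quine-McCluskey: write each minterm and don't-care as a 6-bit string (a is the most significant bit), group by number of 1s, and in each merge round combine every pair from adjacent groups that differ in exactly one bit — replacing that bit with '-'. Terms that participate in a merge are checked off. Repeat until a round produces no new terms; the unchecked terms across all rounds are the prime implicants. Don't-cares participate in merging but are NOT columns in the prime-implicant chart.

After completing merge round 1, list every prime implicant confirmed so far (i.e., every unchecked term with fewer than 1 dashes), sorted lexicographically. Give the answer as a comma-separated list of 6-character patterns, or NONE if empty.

001111, 011011, 011101

size-2^0 implicants → 000000(✓)  000001(✓)  000010(✓)  000011(✓)  001000(✓)  001001(✓)  001010(✓)  001111  010000(✓)  010110(✓)  010111(✓)  011000(✓)  011011  011101  100001(✓)  100010(✓)  100101(✓)  101001(✓)  101010(✓)  110000(✓)  110001(✓)  110011(✓)  110110(✓)
size-2^1 implicants → -00001(✓)  -00010(✓)  -01001(✓)  -01010(✓)  -10000  -10110  0-0000(✓)  0-1000(✓)  00-000(✓)  00-001(✓)  00-010(✓)  0000-0(✓)  0000-1(✓)  00000-(✓)  00001-(✓)  0010-0(✓)  00100-(✓)  01-000(✓)  01011-  1-0001  10-001(✓)  10-010(✓)  100-01  1100-1  11000-
size-2^2 implicants → -0-001  -0-010  0--000  00-0-0  00-00-  0000--
Unchecked terms (primes): -0-001, -0-010, -10000, -10110, 0--000, 00-0-0, 00-00-, 0000--, 001111, 01011-, 011011, 011101, 1-0001, 100-01, 1100-1, 11000-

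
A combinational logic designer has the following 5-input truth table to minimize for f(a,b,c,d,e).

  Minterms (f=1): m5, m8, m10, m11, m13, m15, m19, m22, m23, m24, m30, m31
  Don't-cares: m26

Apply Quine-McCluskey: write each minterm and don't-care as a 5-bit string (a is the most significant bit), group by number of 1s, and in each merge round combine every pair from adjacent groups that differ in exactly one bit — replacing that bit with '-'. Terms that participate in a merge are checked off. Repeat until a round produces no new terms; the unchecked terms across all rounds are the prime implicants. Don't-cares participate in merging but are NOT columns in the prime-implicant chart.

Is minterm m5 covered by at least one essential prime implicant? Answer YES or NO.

[col 0] 00101*, 01000*, 01010*, 01011*, 01101*, 01111*, 10011*, 10110*, 10111*, 11000*, 11010*, 11110*, 11111*
[col 1] -1000*, -1010*, -1111, 0-101, 01-11, 010-0*, 0101-, 011-1, 1-110*, 1-111*, 10-11, 1011-*, 11-10, 110-0*, 1111-*
[col 2] -10-0, 1-11-
Prime implicants: -10-0, -1111, 0-101, 01-11, 0101-, 011-1, 1-11-, 10-11, 11-10
PI chart (minterm → PIs covering it):
  5 | 0-101  (sole → essential)
  8 | -10-0  (sole → essential)
  10 | -10-0,0101-
  11 | 01-11,0101-
  13 | 0-101,011-1
  15 | -1111,01-11,011-1
  19 | 10-11  (sole → essential)
  22 | 1-11-  (sole → essential)
  23 | 1-11-,10-11
  24 | -10-0  (sole → essential)
  30 | 1-11-,11-10
  31 | -1111,1-11-
Essential prime implicants: -10-0, 0-101, 1-11-, 10-11

YES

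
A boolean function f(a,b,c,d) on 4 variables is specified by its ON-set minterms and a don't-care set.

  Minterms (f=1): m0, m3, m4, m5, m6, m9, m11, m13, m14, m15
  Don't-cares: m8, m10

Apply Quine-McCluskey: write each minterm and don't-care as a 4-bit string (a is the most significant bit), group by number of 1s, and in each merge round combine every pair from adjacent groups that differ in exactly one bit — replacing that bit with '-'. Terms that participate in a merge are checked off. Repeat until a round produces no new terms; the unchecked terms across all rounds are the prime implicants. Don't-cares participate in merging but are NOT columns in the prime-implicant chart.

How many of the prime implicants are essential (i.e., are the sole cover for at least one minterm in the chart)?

Round 0: 0000✓ 0011✓ 0100✓ 0101✓ 0110✓ 1000✓ 1001✓ 1010✓ 1011✓ 1101✓ 1110✓ 1111✓
Round 1: -000 -011 -101 -110 0-00 01-0 010- 1-01✓ 1-10✓ 1-11✓ 10-0✓ 10-1✓ 100-✓ 101-✓ 11-1✓ 111-✓
Round 2: 1--1 1-1- 10--
PIs = {-000, -011, -101, -110, 0-00, 01-0, 010-, 1--1, 1-1-, 10--}
Coverage chart:
  m0: -000,0-00
  m3: -011 ←essential
  m4: 0-00,01-0,010-
  m5: -101,010-
  m6: -110,01-0
  m9: 1--1,10--
  m11: -011,1--1,1-1-,10--
  m13: -101,1--1
  m14: -110,1-1-
  m15: 1--1,1-1-
Essential: -011

1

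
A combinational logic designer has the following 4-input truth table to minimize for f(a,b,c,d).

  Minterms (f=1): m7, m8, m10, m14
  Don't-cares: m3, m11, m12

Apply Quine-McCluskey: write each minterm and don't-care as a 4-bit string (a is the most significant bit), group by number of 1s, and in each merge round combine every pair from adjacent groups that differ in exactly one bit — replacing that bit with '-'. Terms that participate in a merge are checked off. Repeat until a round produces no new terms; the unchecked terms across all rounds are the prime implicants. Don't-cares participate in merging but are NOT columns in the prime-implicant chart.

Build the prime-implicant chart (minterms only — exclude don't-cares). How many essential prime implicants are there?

2

[col 0] 0011*, 0111*, 1000*, 1010*, 1011*, 1100*, 1110*
[col 1] -011, 0-11, 1-00*, 1-10*, 10-0*, 101-, 11-0*
[col 2] 1--0
Prime implicants: -011, 0-11, 1--0, 101-
PI chart (minterm → PIs covering it):
  7 | 0-11  (sole → essential)
  8 | 1--0  (sole → essential)
  10 | 1--0,101-
  14 | 1--0  (sole → essential)
Essential prime implicants: 0-11, 1--0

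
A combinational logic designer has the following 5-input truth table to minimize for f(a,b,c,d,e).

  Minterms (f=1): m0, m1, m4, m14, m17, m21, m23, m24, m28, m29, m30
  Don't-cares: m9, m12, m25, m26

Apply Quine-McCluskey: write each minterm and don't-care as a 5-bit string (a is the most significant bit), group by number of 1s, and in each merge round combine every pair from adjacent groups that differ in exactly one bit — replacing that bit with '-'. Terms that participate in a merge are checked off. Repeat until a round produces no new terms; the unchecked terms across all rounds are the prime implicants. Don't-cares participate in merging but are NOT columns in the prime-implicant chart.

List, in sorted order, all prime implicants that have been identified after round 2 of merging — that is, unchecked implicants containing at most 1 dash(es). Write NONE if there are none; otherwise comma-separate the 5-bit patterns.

0-100, 00-00, 0000-, 101-1

size-2^0 implicants → 00000(✓)  00001(✓)  00100(✓)  01001(✓)  01100(✓)  01110(✓)  10001(✓)  10101(✓)  10111(✓)  11000(✓)  11001(✓)  11010(✓)  11100(✓)  11101(✓)  11110(✓)
size-2^1 implicants → -0001(✓)  -1001(✓)  -1100(✓)  -1110(✓)  0-001(✓)  0-100  00-00  0000-  011-0(✓)  1-001(✓)  1-101(✓)  10-01(✓)  101-1  11-00(✓)  11-01(✓)  11-10(✓)  110-0(✓)  1100-(✓)  111-0(✓)  1110-(✓)
size-2^2 implicants → --001  -11-0  1--01  11--0  11-0-
Unchecked terms (primes): --001, -11-0, 0-100, 00-00, 0000-, 1--01, 101-1, 11--0, 11-0-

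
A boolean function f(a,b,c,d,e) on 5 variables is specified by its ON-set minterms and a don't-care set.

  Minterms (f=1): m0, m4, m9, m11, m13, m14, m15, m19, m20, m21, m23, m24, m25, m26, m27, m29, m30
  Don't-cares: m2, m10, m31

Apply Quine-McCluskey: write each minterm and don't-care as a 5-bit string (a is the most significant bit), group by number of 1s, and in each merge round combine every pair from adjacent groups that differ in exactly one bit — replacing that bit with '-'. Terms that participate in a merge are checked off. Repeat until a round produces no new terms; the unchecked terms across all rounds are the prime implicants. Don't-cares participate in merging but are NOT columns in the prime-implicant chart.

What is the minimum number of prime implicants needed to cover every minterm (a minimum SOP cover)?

6

[col 0] 00000*, 00010*, 00100*, 01001*, 01010*, 01011*, 01101*, 01110*, 01111*, 10011*, 10100*, 10101*, 10111*, 11000*, 11001*, 11010*, 11011*, 11101*, 11110*, 11111*
[col 1] -0100, -1001*, -1010*, -1011*, -1101*, -1110*, -1111*, 0-010, 00-00, 000-0, 01-01*, 01-10*, 01-11*, 010-1*, 0101-*, 011-1*, 0111-*, 1-011*, 1-101*, 1-111*, 10-11*, 101-1*, 1010-, 11-01*, 11-10*, 11-11*, 110-0*, 110-1*, 1100-*, 1101-*, 111-1*, 1111-*
[col 2] -1-01*, -1-10*, -1-11*, -10-1*, -101-*, -11-1*, -111-*, 01--1*, 01-1-*, 1--11, 1-1-1, 11--1*, 11-1-*, 110--
[col 3] -1--1, -1-1-
Prime implicants: -0100, -1--1, -1-1-, 0-010, 00-00, 000-0, 1--11, 1-1-1, 1010-, 110--
PI chart (minterm → PIs covering it):
  0 | 00-00,000-0
  4 | -0100,00-00
  9 | -1--1  (sole → essential)
  11 | -1--1,-1-1-
  13 | -1--1  (sole → essential)
  14 | -1-1-  (sole → essential)
  15 | -1--1,-1-1-
  19 | 1--11  (sole → essential)
  20 | -0100,1010-
  21 | 1-1-1,1010-
  23 | 1--11,1-1-1
  24 | 110--  (sole → essential)
  25 | -1--1,110--
  26 | -1-1-,110--
  27 | -1--1,-1-1-,1--11,110--
  29 | -1--1,1-1-1
  30 | -1-1-  (sole → essential)
Essential prime implicants: -1--1, -1-1-, 1--11, 110--
Petrick residual → 00-00, 1010-
Minimum SOP uses 6 PIs: be + bd + a'b'd'e' + ade + ab'cd' + abc'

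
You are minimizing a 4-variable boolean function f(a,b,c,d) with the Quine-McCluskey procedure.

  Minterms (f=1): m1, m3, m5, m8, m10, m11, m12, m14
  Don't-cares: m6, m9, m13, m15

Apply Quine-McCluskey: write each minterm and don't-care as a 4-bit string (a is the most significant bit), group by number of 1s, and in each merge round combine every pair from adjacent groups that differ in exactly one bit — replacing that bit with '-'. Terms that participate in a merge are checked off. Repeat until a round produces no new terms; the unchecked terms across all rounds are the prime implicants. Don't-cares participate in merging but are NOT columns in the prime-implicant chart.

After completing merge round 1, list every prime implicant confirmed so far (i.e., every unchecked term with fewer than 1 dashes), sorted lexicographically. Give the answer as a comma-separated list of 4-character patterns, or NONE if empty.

NONE

Round 0: 0001✓ 0011✓ 0101✓ 0110✓ 1000✓ 1001✓ 1010✓ 1011✓ 1100✓ 1101✓ 1110✓ 1111✓
Round 1: -001✓ -011✓ -101✓ -110 0-01✓ 00-1✓ 1-00✓ 1-01✓ 1-10✓ 1-11✓ 10-0✓ 10-1✓ 100-✓ 101-✓ 11-0✓ 11-1✓ 110-✓ 111-✓
Round 2: --01 -0-1 1--0✓ 1--1✓ 1-0-✓ 1-1-✓ 10--✓ 11--✓
Round 3: 1---
PIs = {--01, -0-1, -110, 1---}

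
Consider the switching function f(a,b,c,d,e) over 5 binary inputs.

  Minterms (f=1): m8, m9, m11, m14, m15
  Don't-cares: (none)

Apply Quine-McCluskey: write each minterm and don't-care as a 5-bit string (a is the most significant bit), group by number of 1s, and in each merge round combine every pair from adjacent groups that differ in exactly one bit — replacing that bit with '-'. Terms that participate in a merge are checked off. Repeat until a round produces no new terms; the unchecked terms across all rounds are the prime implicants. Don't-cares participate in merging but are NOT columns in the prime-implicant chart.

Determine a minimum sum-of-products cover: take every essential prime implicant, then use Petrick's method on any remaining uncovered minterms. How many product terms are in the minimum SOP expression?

3

[col 0] 01000*, 01001*, 01011*, 01110*, 01111*
[col 1] 01-11, 010-1, 0100-, 0111-
Prime implicants: 01-11, 010-1, 0100-, 0111-
PI chart (minterm → PIs covering it):
  8 | 0100-  (sole → essential)
  9 | 010-1,0100-
  11 | 01-11,010-1
  14 | 0111-  (sole → essential)
  15 | 01-11,0111-
Essential prime implicants: 0100-, 0111-
Petrick residual → 01-11
Minimum SOP uses 3 PIs: a'bde + a'bc'd' + a'bcd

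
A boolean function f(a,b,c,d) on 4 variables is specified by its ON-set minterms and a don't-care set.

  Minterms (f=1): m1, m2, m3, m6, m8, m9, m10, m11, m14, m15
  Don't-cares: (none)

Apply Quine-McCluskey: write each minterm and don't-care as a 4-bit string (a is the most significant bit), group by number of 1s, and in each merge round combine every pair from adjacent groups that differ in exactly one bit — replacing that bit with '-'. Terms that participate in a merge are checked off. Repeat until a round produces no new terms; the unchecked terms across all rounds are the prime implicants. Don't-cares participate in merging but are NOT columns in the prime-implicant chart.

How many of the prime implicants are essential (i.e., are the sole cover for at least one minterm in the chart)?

size-2^0 implicants → 0001(✓)  0010(✓)  0011(✓)  0110(✓)  1000(✓)  1001(✓)  1010(✓)  1011(✓)  1110(✓)  1111(✓)
size-2^1 implicants → -001(✓)  -010(✓)  -011(✓)  -110(✓)  0-10(✓)  00-1(✓)  001-(✓)  1-10(✓)  1-11(✓)  10-0(✓)  10-1(✓)  100-(✓)  101-(✓)  111-(✓)
size-2^2 implicants → --10  -0-1  -01-  1-1-  10--
Unchecked terms (primes): --10, -0-1, -01-, 1-1-, 10--
Minterm coverage:
  m1 ⊆ -0-1 [E]
  m2 ⊆ --10,-01-
  m3 ⊆ -0-1,-01-
  m6 ⊆ --10 [E]
  m8 ⊆ 10-- [E]
  m9 ⊆ -0-1,10--
  m10 ⊆ --10,-01-,1-1-,10--
  m11 ⊆ -0-1,-01-,1-1-,10--
  m14 ⊆ --10,1-1-
  m15 ⊆ 1-1- [E]
E = {--10, -0-1, 1-1-, 10--}

4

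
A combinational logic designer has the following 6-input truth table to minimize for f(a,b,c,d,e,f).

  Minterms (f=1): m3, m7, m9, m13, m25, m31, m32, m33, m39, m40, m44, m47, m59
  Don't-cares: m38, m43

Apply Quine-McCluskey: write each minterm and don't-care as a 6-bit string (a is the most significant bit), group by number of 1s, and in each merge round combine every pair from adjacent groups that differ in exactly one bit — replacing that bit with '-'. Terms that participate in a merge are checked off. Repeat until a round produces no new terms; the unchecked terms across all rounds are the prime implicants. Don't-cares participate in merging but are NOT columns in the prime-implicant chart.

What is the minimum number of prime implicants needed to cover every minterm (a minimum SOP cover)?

Round 0: 000011✓ 000111✓ 001001✓ 001101✓ 011001✓ 011111 100000✓ 100001✓ 100110✓ 100111✓ 101000✓ 101011✓ 101100✓ 101111✓ 111011✓
Round 1: -00111 0-1001 000-11 001-01 1-1011 10-000 10-111 10000- 10011- 101-00 101-11
PIs = {-00111, 0-1001, 000-11, 001-01, 011111, 1-1011, 10-000, 10-111, 10000-, 10011-, 101-00, 101-11}
Coverage chart:
  m3: 000-11 ←essential
  m7: -00111,000-11
  m9: 0-1001,001-01
  m13: 001-01 ←essential
  m25: 0-1001 ←essential
  m31: 011111 ←essential
  m32: 10-000,10000-
  m33: 10000- ←essential
  m39: -00111,10-111,10011-
  m40: 10-000,101-00
  m44: 101-00 ←essential
  m47: 10-111,101-11
  m59: 1-1011 ←essential
Essential: 0-1001, 000-11, 001-01, 011111, 1-1011, 10000-, 101-00
Petrick residual → 10-111
Min cover (8 terms): a'cd'e'f + a'b'c'ef + a'b'ce'f + a'bcdef + acd'ef + ab'def + ab'c'd'e' + ab'ce'f'

8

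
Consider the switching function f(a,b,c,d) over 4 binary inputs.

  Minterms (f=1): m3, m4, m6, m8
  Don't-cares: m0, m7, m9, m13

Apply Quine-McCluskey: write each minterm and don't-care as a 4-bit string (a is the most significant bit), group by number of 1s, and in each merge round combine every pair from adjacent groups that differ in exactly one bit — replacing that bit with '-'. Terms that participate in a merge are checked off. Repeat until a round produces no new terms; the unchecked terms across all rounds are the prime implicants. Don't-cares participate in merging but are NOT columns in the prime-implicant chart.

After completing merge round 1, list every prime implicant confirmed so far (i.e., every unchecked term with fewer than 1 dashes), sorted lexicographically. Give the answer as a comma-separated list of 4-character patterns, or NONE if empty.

Round 0: 0000✓ 0011✓ 0100✓ 0110✓ 0111✓ 1000✓ 1001✓ 1101✓
Round 1: -000 0-00 0-11 01-0 011- 1-01 100-
PIs = {-000, 0-00, 0-11, 01-0, 011-, 1-01, 100-}

NONE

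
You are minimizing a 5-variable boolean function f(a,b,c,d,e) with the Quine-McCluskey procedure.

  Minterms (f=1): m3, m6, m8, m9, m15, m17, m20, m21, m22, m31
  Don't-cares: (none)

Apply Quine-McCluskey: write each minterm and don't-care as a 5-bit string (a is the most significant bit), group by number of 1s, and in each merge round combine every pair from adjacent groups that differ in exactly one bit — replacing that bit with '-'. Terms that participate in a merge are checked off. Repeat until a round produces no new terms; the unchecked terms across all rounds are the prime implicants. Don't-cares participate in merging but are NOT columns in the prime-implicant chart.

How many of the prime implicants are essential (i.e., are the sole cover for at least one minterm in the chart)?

size-2^0 implicants → 00011  00110(✓)  01000(✓)  01001(✓)  01111(✓)  10001(✓)  10100(✓)  10101(✓)  10110(✓)  11111(✓)
size-2^1 implicants → -0110  -1111  0100-  10-01  101-0  1010-
Unchecked terms (primes): -0110, -1111, 00011, 0100-, 10-01, 101-0, 1010-
Minterm coverage:
  m3 ⊆ 00011 [E]
  m6 ⊆ -0110 [E]
  m8 ⊆ 0100- [E]
  m9 ⊆ 0100- [E]
  m15 ⊆ -1111 [E]
  m17 ⊆ 10-01 [E]
  m20 ⊆ 101-0,1010-
  m21 ⊆ 10-01,1010-
  m22 ⊆ -0110,101-0
  m31 ⊆ -1111 [E]
E = {-0110, -1111, 00011, 0100-, 10-01}

5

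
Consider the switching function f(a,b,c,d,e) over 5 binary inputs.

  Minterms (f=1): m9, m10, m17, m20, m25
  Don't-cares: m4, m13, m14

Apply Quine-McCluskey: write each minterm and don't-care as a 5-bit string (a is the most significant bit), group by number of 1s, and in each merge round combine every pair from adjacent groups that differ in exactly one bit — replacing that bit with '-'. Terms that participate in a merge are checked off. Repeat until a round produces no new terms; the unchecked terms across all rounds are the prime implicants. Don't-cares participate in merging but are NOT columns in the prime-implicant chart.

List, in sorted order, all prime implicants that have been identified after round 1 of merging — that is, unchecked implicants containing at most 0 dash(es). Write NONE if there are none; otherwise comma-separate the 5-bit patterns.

NONE

size-2^0 implicants → 00100(✓)  01001(✓)  01010(✓)  01101(✓)  01110(✓)  10001(✓)  10100(✓)  11001(✓)
size-2^1 implicants → -0100  -1001  01-01  01-10  1-001
Unchecked terms (primes): -0100, -1001, 01-01, 01-10, 1-001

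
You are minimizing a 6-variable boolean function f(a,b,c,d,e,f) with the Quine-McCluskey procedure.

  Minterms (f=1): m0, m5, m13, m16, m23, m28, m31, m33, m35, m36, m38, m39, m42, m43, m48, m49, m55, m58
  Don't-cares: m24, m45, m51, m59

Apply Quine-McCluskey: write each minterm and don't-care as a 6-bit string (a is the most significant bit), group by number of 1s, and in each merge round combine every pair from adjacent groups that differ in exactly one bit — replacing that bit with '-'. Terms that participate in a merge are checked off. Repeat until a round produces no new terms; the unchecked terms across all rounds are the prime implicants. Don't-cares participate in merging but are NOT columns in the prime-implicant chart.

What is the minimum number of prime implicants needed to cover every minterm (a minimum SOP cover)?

9

[col 0] 000000*, 000101*, 001101*, 010000*, 010111*, 011000*, 011100*, 011111*, 100001*, 100011*, 100100*, 100110*, 100111*, 101010*, 101011*, 101101*, 110000*, 110001*, 110011*, 110111*, 111010*, 111011*
[col 1] -01101, -10000, -10111, 0-0000, 00-101, 01-000, 01-111, 011-00, 1-0001*, 1-0011*, 1-0111*, 1-1010*, 1-1011*, 10-011*, 100-11*, 1000-1*, 1001-0, 10011-, 10101-*, 11-011*, 110-11*, 1100-1*, 11000-, 11101-*
[col 2] 1--011, 1-0-11, 1-00-1, 1-101-
Prime implicants: -01101, -10000, -10111, 0-0000, 00-101, 01-000, 01-111, 011-00, 1--011, 1-0-11, 1-00-1, 1-101-, 1001-0, 10011-, 11000-
PI chart (minterm → PIs covering it):
  0 | 0-0000  (sole → essential)
  5 | 00-101  (sole → essential)
  13 | -01101,00-101
  16 | -10000,0-0000,01-000
  23 | -10111,01-111
  28 | 011-00  (sole → essential)
  31 | 01-111  (sole → essential)
  33 | 1-00-1  (sole → essential)
  35 | 1--011,1-0-11,1-00-1
  36 | 1001-0  (sole → essential)
  38 | 1001-0,10011-
  39 | 1-0-11,10011-
  42 | 1-101-  (sole → essential)
  43 | 1--011,1-101-
  48 | -10000,11000-
  49 | 1-00-1,11000-
  55 | -10111,1-0-11
  58 | 1-101-  (sole → essential)
Essential prime implicants: 0-0000, 00-101, 01-111, 011-00, 1-00-1, 1-101-, 1001-0
Petrick residual → -10000, 1-0-11
Minimum SOP uses 9 PIs: bc'd'e'f' + a'c'd'e'f' + a'b'de'f + a'bdef + a'bce'f' + ac'ef + ac'd'f + acd'e + ab'c'df'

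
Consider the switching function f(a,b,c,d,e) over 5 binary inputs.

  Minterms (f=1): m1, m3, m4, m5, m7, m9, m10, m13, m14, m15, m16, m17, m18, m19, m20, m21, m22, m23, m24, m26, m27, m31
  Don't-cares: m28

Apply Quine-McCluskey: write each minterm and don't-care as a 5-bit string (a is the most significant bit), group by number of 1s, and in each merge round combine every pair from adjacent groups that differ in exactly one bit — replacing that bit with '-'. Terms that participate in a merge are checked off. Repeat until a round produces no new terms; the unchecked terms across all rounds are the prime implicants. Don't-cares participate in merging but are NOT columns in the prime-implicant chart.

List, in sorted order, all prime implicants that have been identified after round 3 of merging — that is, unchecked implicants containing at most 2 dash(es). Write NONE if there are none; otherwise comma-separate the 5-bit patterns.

Round 0: 00001✓ 00011✓ 00100✓ 00101✓ 00111✓ 01001✓ 01010✓ 01101✓ 01110✓ 01111✓ 10000✓ 10001✓ 10010✓ 10011✓ 10100✓ 10101✓ 10110✓ 10111✓ 11000✓ 11010✓ 11011✓ 11100✓ 11111✓
Round 1: -0001✓ -0011✓ -0100✓ -0101✓ -0111✓ -1010 -1111✓ 0-001✓ 0-101✓ 0-111✓ 00-01✓ 00-11✓ 000-1✓ 001-1✓ 0010-✓ 01-01✓ 01-10 011-1✓ 0111- 1-000✓ 1-010✓ 1-011✓ 1-100✓ 1-111✓ 10-00✓ 10-01✓ 10-10✓ 10-11✓ 100-0✓ 100-1✓ 1000-✓ 1001-✓ 101-0✓ 101-1✓ 1010-✓ 1011-✓ 11-00✓ 11-11✓ 110-0✓ 1101-✓
Round 2: --111 -0-01✓ -0-11✓ -00-1✓ -01-1✓ -010- 0--01 0-1-1 00--1✓ 1--00 1--11 1-0-0 1-01- 10--0✓ 10--1✓ 10-0-✓ 10-1-✓ 100--✓ 101--✓
Round 3: -0--1 10---
PIs = {--111, -0--1, -010-, -1010, 0--01, 0-1-1, 01-10, 0111-, 1--00, 1--11, 1-0-0, 1-01-, 10---}

--111, -010-, -1010, 0--01, 0-1-1, 01-10, 0111-, 1--00, 1--11, 1-0-0, 1-01-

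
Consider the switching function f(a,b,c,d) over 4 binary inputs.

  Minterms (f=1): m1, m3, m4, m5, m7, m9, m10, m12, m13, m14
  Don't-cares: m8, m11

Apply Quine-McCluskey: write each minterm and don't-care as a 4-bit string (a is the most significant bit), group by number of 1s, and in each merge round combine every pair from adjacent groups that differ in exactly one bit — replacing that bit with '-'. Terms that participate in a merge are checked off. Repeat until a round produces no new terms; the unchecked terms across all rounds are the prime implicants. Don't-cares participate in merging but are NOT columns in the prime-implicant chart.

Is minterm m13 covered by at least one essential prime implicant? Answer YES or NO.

[col 0] 0001*, 0011*, 0100*, 0101*, 0111*, 1000*, 1001*, 1010*, 1011*, 1100*, 1101*, 1110*
[col 1] -001*, -011*, -100*, -101*, 0-01*, 0-11*, 00-1*, 01-1*, 010-*, 1-00*, 1-01*, 1-10*, 10-0*, 10-1*, 100-*, 101-*, 11-0*, 110-*
[col 2] --01, -0-1, -10-, 0--1, 1--0, 1-0-, 10--
Prime implicants: --01, -0-1, -10-, 0--1, 1--0, 1-0-, 10--
PI chart (minterm → PIs covering it):
  1 | --01,-0-1,0--1
  3 | -0-1,0--1
  4 | -10-  (sole → essential)
  5 | --01,-10-,0--1
  7 | 0--1  (sole → essential)
  9 | --01,-0-1,1-0-,10--
  10 | 1--0,10--
  12 | -10-,1--0,1-0-
  13 | --01,-10-,1-0-
  14 | 1--0  (sole → essential)
Essential prime implicants: -10-, 0--1, 1--0

YES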